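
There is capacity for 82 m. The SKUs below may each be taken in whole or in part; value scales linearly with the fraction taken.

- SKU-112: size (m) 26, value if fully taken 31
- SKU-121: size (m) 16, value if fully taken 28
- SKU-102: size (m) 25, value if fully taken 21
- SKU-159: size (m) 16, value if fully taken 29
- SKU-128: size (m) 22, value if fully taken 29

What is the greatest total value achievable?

Best value per unit of size first: SKU-159 29/16≈1.81, SKU-121 28/16≈1.75, SKU-128 29/22≈1.32, SKU-112 31/26≈1.19, SKU-102 21/25≈0.84.
Take all of SKU-159 (16 m, value 29) — 66 m left.
Take all of SKU-121 (16 m, value 28) — 50 m left.
Take all of SKU-128 (22 m, value 29) — 28 m left.
All 26 m of SKU-112 fit (value 31) — 2 remain.
2 m left: a 2/25 share of SKU-102 gives 21×2/25 = 1.68.
Total value = 118.68.

118.68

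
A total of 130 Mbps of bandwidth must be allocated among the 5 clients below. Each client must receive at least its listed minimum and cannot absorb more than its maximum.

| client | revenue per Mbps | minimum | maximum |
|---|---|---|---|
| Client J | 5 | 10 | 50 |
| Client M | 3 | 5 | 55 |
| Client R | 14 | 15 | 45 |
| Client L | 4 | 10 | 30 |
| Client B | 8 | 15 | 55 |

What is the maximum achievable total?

Meeting every minimum uses 10+5+15+10+15 = 55 Mbps, leaving 75.
Highest revenue per Mbps first: Client R 14 > Client B 8 > Client J 5 > Client L 4 > Client M 3.
Client R takes 30 more to reach its cap of 45 → 45 left.
Give Client B 40 more to hit its cap of 55 → 5 left.
Client J has room for 40 more but only 5 remain, so it gets 15.
Total = 5×15 + 3×5 + 14×45 + 4×10 + 8×55 = 1200.

1200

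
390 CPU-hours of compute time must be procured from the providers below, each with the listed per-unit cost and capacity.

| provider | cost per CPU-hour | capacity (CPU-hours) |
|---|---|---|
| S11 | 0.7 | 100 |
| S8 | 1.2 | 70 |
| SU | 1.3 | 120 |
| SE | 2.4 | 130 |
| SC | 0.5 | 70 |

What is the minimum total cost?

Use providers in increasing cost order.
SC at 0.5: take all 70 CPU-hours → 320 still needed.
S11 at 0.7: take all 100 CPU-hours → 220 still needed.
S8 (1.2): use full 70 → 150 CPU-hours to go.
SU at 1.3: take all 120 CPU-hours → 30 still needed.
SE at 2.4: take 30 of its 130 → requirement met.
Cost = 70×0.5 + 100×0.7 + 70×1.2 + 120×1.3 + 30×2.4 = 417.

417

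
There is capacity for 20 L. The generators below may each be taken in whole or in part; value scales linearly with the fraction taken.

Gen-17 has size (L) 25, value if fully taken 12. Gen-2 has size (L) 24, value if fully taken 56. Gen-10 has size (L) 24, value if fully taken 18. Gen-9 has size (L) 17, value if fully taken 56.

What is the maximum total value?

63

Rank by value-to-size ratio: Gen-9 56/17≈3.29, Gen-2 56/24≈2.33, Gen-10 18/24≈0.75, Gen-17 12/25≈0.48.
Take all of Gen-9 (17 L, value 56) — 3 L left.
3 L left: a 3/24 share of Gen-2 gives 56×3/24 = 7.
Total value = 63.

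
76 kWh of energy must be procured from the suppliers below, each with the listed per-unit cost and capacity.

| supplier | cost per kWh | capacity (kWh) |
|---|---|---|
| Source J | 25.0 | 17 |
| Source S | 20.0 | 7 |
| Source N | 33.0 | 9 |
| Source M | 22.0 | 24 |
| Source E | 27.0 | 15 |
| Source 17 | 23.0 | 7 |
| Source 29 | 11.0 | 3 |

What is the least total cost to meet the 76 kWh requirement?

1791

Use suppliers in increasing cost order.
Source 29 (11.0): use full 3 → 73 kWh to go.
Source S (20.0): use full 7 → 66 kWh to go.
Source M at 22.0: take all 24 kWh → 42 still needed.
Take 7 from Source 17 at 23.0 → need 35 more.
Take 17 from Source J at 25.0 → need 18 more.
Source E at 27.0: take all 15 kWh → 3 still needed.
Source N (33.0): take the remaining 3 → done.
Cost = 3×11.0 + 7×20.0 + 24×22.0 + 7×23.0 + 17×25.0 + 15×27.0 + 3×33.0 = 1791.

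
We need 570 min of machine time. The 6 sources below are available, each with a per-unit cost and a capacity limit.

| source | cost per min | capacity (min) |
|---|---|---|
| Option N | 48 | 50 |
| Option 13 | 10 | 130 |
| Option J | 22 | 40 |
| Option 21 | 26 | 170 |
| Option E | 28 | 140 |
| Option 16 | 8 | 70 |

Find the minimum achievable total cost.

12040

Use sources in increasing cost order.
Option 16 at 8: take all 70 min → 500 still needed.
Take 130 from Option 13 at 10 → need 370 more.
Option J (22): use full 40 → 330 min to go.
Take 170 from Option 21 at 26 → need 160 more.
Option E at 28: take all 140 min → 20 still needed.
Option N at 48: take 20 of its 50 → requirement met.
Cost = 70×8 + 130×10 + 40×22 + 170×26 + 140×28 + 20×48 = 12040.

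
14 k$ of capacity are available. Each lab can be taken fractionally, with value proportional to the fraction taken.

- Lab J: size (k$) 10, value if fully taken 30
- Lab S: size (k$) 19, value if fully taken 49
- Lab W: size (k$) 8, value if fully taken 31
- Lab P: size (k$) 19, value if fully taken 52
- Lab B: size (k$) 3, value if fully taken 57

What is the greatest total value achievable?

Rank by value-to-size ratio: Lab B 57/3≈19, Lab W 31/8≈3.88, Lab J 30/10≈3, Lab P 52/19≈2.74, Lab S 49/19≈2.58.
Take all of Lab B (3 k$, value 57) ; 11 k$ left.
Lab W: take in full, 8 k$ for value 31 ; 3 left.
3 k$ left: a 3/10 share of Lab J gives 30×3/10 = 9.
Total value = 97.

97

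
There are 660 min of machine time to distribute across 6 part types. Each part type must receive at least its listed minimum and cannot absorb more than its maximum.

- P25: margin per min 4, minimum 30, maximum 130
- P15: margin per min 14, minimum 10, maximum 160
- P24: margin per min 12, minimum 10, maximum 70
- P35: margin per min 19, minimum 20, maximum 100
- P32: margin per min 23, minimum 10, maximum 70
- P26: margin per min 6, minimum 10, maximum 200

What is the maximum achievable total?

Meeting every minimum uses 30+10+10+20+10+10 = 90 min, leaving 570.
Rank by margin per min: P32 23 > P35 19 > P15 14 > P24 12 > P26 6 > P25 4.
P32: +60 to 70 (cap) → 510 left.
P35 takes 80 more to reach its cap of 100 → 430 left.
P15: +150 to 160 (cap) → 280 left.
P24 takes 60 more to reach its cap of 70 → 220 left.
Give P26 190 more to hit its cap of 200 → 30 left.
P25: +30 (room for 100) → 60. Pool exhausted.
Total = 4×60 + 14×160 + 12×70 + 19×100 + 23×70 + 6×200 = 8030.

8030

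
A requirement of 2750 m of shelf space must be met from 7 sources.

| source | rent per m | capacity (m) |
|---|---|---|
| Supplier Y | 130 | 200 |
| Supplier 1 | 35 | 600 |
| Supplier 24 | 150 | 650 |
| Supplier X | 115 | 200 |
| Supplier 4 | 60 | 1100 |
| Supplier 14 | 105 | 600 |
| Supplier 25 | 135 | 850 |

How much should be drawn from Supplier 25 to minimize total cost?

50

Fill from the cheapest source first.
Take 600 from Supplier 1 at 35 ; need 2150 more.
Supplier 4 (60): use full 1100 ; 1050 m to go.
Take 600 from Supplier 14 at 105 ; need 450 more.
Supplier X at 115: take all 200 m ; 250 still needed.
Supplier Y at 130: take all 200 m ; 50 still needed.
Supplier 25 at 135: take 50 of its 850 ; requirement met.
Supplier 24: unused.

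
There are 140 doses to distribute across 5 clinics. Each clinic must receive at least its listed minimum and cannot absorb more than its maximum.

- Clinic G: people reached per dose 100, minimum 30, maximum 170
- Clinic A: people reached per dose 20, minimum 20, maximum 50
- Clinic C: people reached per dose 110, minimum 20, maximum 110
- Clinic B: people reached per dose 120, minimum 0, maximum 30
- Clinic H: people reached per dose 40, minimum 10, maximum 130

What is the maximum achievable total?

12900

Meeting every minimum uses 30+20+20+0+10 = 80 doses, leaving 60.
Order the clinics by people reached per dose: Clinic B 120 > Clinic C 110 > Clinic G 100 > Clinic H 40 > Clinic A 20.
Give Clinic B 30 more to hit its cap of 30 ; 30 left.
Clinic C has room for 90 more but only 30 remain, so it gets 50.
Total = 100×30 + 20×20 + 110×50 + 120×30 + 40×10 = 12900.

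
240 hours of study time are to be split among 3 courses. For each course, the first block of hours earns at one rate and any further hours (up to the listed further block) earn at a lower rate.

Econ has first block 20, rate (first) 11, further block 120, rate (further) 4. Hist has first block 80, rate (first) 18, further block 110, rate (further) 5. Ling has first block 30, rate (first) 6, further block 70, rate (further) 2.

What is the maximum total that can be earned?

2390

Rank every tier by rate: Hist/first 18 > Econ/first 11 > Ling/first 6 > Hist/second 5 > Econ/second 4 > Ling/second 2.
Hist first at 18: fill all 80 ; 160 left.
Econ/first (11): +20 ; 140 left.
Ling/first (6): +30 ; 110 left.
Hist second at 5: fill all 110 ; 0 left.
Total = 18×80 + 11×20 + 6×30 + 5×110 = 2390.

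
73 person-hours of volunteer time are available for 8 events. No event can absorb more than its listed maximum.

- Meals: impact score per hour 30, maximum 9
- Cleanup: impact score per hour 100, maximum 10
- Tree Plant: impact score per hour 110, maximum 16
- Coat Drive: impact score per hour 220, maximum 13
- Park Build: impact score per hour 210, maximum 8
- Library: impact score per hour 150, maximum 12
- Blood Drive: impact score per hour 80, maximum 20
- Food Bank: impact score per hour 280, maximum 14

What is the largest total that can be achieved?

Rank by impact score per hour: Food Bank 280 > Coat Drive 220 > Park Build 210 > Library 150 > Tree Plant 110 > Cleanup 100 > Blood Drive 80 > Meals 30.
Food Bank takes 14 to reach its cap of 14 ; 59 left.
Coat Drive: +13 to 13 (cap) ; 46 left.
Give Park Build 8 to hit its cap of 8 ; 38 left.
Library takes 12 to reach its cap of 12 ; 26 left.
Tree Plant: +16 to 16 (cap) ; 10 left.
Cleanup takes 10 to reach its cap of 10 ; 0 left.
Total = 100×10 + 110×16 + 220×13 + 210×8 + 150×12 + 280×14 = 13020.

13020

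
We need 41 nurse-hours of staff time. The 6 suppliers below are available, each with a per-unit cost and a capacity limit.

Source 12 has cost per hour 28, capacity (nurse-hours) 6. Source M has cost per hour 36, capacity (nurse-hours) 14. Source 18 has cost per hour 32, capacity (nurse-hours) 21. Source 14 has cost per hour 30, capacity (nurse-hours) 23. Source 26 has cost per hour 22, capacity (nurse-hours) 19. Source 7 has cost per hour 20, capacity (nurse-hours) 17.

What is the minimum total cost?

Use suppliers in increasing cost order.
Source 7 (20): use full 17 — 24 nurse-hours to go.
Source 26 at 22: take all 19 nurse-hours — 5 still needed.
Take 5 from Source 12 at 28 to finish.
Source 14, Source 18, Source M: unused.
Cost = 17×20 + 19×22 + 5×28 = 898.

898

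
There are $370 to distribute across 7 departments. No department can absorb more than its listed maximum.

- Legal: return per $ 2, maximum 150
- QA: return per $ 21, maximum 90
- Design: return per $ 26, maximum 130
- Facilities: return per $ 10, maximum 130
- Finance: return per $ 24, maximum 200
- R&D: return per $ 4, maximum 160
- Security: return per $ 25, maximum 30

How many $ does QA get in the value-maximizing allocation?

Rank by return per $: Design 26 > Security 25 > Finance 24 > QA 21 > Facilities 10 > R&D 4 > Legal 2.
Give Design 130 to hit its cap of 130 → 240 left.
Security takes 30 to reach its cap of 30 → 210 left.
Give Finance 200 to hit its cap of 200 → 10 left.
QA: +10 (room for 90) → 10. Pool exhausted.

10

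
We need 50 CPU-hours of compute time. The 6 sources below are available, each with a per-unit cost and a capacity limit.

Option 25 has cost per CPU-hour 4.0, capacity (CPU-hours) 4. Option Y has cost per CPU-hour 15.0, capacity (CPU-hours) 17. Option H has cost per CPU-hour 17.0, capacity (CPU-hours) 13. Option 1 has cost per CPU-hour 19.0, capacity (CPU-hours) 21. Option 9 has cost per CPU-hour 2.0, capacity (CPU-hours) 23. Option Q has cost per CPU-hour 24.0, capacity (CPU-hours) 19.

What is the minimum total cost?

Fill from the cheapest source first.
Option 9 (2.0): use full 23 → 27 CPU-hours to go.
Option 25 (4.0): use full 4 → 23 CPU-hours to go.
Take 17 from Option Y at 15.0 → need 6 more.
Take 6 from Option H at 17.0 to finish.
Option 1, Option Q: unused.
Cost = 23×2.0 + 4×4.0 + 17×15.0 + 6×17.0 = 419.

419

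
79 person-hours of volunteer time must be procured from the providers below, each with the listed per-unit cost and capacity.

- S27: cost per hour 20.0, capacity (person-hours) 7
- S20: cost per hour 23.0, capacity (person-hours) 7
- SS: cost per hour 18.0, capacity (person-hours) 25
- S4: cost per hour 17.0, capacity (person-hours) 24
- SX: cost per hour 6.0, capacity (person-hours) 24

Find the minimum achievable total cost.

Fill from the cheapest provider first.
SX (6.0): use full 24 — 55 person-hours to go.
S4 (17.0): use full 24 — 31 person-hours to go.
Take 25 from SS at 18.0 — need 6 more.
S27 (20.0): take the remaining 6 — done.
S20: unused.
Cost = 24×6.0 + 24×17.0 + 25×18.0 + 6×20.0 = 1122.

1122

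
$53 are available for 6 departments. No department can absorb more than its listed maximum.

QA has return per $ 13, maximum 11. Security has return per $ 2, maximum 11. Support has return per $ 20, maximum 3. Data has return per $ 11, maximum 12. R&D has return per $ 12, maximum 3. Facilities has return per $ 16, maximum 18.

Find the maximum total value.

Rank by return per $: Support 20 > Facilities 16 > QA 13 > R&D 12 > Data 11 > Security 2.
Support takes 3 to reach its cap of 3 ; 50 left.
Facilities takes 18 to reach its cap of 18 ; 32 left.
QA takes 11 to reach its cap of 11 ; 21 left.
R&D takes 3 to reach its cap of 3 ; 18 left.
Give Data 12 to hit its cap of 12 ; 6 left.
Security has room for 11 but only 6 remain, so it gets 6.
Total = 13×11 + 2×6 + 20×3 + 11×12 + 12×3 + 16×18 = 671.

671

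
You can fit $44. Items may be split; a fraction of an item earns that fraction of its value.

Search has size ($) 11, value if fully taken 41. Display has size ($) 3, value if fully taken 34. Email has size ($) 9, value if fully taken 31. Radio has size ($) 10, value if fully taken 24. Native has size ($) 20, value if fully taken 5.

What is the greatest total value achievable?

132.75

Best value per unit of size first: Display 34/3≈11.3, Search 41/11≈3.73, Email 31/9≈3.44, Radio 24/10≈2.4, Native 5/20≈0.25.
Display: take in full, 3 $ for value 34 — 41 left.
Take all of Search (11 $, value 41) — 30 $ left.
Email: take in full, 9 $ for value 31 — 21 left.
Radio: take in full, 10 $ for value 24 — 11 left.
Fill the last 11 $ with part of Native: 11/20 of it earns 2.75.
Total value = 132.75.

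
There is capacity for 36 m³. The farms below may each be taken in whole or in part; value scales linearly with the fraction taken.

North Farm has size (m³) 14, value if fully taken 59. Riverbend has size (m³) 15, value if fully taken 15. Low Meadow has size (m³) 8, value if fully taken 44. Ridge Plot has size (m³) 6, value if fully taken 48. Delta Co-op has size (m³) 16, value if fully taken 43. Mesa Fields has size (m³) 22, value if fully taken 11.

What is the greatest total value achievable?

Rank by value-to-size ratio: Ridge Plot 48/6≈8, Low Meadow 44/8≈5.5, North Farm 59/14≈4.21, Delta Co-op 43/16≈2.69, Riverbend 15/15≈1, Mesa Fields 11/22≈0.5.
Take all of Ridge Plot (6 m³, value 48) — 30 m³ left.
Low Meadow: take in full, 8 m³ for value 44 — 22 left.
All 14 m³ of North Farm fit (value 59) — 8 remain.
8 m³ left: a 8/16 share of Delta Co-op gives 43×8/16 = 21.5.
Total value = 172.5.

172.5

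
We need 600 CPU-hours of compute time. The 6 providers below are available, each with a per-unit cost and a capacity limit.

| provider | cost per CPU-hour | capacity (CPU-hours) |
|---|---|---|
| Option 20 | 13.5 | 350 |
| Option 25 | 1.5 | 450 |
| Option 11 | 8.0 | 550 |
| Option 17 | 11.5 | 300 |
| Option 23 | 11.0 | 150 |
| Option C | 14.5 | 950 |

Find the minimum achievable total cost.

1875

Use providers in increasing cost order.
Option 25 at 1.5: take all 450 CPU-hours — 150 still needed.
Option 11 (8.0): take the remaining 150 — done.
Option 23, Option 17, Option 20, Option C: unused.
Cost = 450×1.5 + 150×8.0 = 1875.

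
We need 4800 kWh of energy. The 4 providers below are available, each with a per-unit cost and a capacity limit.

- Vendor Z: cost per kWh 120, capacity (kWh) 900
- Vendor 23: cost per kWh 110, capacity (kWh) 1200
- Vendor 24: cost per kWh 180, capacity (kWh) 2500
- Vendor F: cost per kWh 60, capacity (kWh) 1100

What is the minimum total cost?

Cheapest first:
Vendor F (60): use full 1100 ; 3700 kWh to go.
Vendor 23 (110): use full 1200 ; 2500 kWh to go.
Vendor Z at 120: take all 900 kWh ; 1600 still needed.
Vendor 24 (180): take the remaining 1600 ; done.
Cost = 1100×60 + 1200×110 + 900×120 + 1600×180 = 594000.

594000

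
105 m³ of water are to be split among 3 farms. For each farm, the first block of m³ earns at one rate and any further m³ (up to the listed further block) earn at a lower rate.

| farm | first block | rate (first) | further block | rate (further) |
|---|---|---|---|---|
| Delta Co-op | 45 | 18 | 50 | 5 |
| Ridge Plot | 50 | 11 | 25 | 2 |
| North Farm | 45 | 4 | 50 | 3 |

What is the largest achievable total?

1410

Rank every tier by rate: Delta Co-op/tier1 18 > Ridge Plot/tier1 11 > Delta Co-op/tier2 5 > North Farm/tier1 4 > North Farm/tier2 3 > Ridge Plot/tier2 2.
Fill Delta Co-op tier1 block (45 at 18) → 60 left.
Ridge Plot tier1 at 11: fill all 50 → 10 left.
10 remain; put them into Delta Co-op tier2 at 5.
Total = 18×45 + 11×50 + 5×10 = 1410.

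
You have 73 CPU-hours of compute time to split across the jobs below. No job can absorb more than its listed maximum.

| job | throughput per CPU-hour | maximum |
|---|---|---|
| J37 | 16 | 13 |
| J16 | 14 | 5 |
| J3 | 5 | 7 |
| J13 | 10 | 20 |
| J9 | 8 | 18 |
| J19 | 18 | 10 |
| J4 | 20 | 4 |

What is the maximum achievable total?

Rank by throughput per CPU-hour: J4 20 > J19 18 > J37 16 > J16 14 > J13 10 > J9 8 > J3 5.
J4 takes 4 to reach its cap of 4 ; 69 left.
Give J19 10 to hit its cap of 10 ; 59 left.
J37: +13 to 13 (cap) ; 46 left.
J16 takes 5 to reach its cap of 5 ; 41 left.
J13 takes 20 to reach its cap of 20 ; 21 left.
J9 takes 18 to reach its cap of 18 ; 3 left.
Only 3 left; J3 takes them to reach 3.
Total = 16×13 + 14×5 + 5×3 + 10×20 + 8×18 + 18×10 + 20×4 = 897.

897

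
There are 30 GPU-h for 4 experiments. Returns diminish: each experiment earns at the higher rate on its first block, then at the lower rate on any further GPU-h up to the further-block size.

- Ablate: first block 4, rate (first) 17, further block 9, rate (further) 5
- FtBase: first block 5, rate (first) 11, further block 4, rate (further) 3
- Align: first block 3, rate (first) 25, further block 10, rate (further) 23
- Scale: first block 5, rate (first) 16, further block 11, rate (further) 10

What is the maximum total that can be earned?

538

Order all 8 blocks by rate: Align/tier1 25 > Align/tier2 23 > Ablate/tier1 17 > Scale/tier1 16 > FtBase/tier1 11 > Scale/tier2 10 > Ablate/tier2 5 > FtBase/tier2 3.
Align tier1 at 25: fill all 3 — 27 left.
Fill Align tier2 block (10 at 23) — 17 left.
Ablate tier1 at 17: fill all 4 — 13 left.
Scale/tier1 (16): +5 — 8 left.
FtBase tier1 at 11: fill all 5 — 3 left.
3 remain; put them into Scale tier2 at 10.
Total = 25×3 + 23×10 + 17×4 + 16×5 + 11×5 + 10×3 = 538.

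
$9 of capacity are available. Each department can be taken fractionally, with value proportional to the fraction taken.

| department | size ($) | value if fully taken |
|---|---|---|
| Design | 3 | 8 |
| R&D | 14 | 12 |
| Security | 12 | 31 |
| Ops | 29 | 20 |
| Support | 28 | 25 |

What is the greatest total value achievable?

Rank by value-to-size ratio: Design 8/3≈2.67, Security 31/12≈2.58, Support 25/28≈0.893, R&D 12/14≈0.857, Ops 20/29≈0.69.
Design: take in full, 3 $ for value 8 — 6 left.
Fill the last 6 $ with part of Security: 6/12 of it earns 15.5.
Total value = 23.5.

23.5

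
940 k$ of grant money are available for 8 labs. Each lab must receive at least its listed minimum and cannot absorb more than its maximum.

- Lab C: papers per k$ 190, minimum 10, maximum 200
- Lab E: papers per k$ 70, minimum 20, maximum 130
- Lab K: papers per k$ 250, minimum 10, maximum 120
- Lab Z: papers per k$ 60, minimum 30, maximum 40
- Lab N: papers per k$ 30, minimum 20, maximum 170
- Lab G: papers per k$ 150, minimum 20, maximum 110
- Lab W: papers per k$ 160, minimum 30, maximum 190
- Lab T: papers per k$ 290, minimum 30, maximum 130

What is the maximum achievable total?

Meeting every minimum uses 10+20+10+30+20+20+30+30 = 170 k$, leaving 770.
Highest papers per k$ first: Lab T 290 > Lab K 250 > Lab C 190 > Lab W 160 > Lab G 150 > Lab E 70 > Lab Z 60 > Lab N 30.
Lab T: +100 to 130 (cap) → 670 left.
Lab K: +110 to 120 (cap) → 560 left.
Lab C takes 190 more to reach its cap of 200 → 370 left.
Give Lab W 160 more to hit its cap of 190 → 210 left.
Lab G takes 90 more to reach its cap of 110 → 120 left.
Give Lab E 110 more to hit its cap of 130 → 10 left.
Lab Z takes 10 more to reach its cap of 40 → 0 left.
Total = 190×200 + 70×130 + 250×120 + 60×40 + 30×20 + 150×110 + 160×190 + 290×130 = 164700.

164700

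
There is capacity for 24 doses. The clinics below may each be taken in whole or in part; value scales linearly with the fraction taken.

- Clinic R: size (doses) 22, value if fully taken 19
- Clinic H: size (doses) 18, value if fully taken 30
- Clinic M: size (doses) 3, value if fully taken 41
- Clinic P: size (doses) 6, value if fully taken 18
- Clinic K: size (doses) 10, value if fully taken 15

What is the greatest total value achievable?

Rank by value-to-size ratio: Clinic M 41/3≈13.7, Clinic P 18/6≈3, Clinic H 30/18≈1.67, Clinic K 15/10≈1.5, Clinic R 19/22≈0.864.
Clinic M: take in full, 3 doses for value 41 → 21 left.
All 6 doses of Clinic P fit (value 18) → 15 remain.
Fill the last 15 doses with part of Clinic H: 15/18 of it earns 25.
Total value = 84.

84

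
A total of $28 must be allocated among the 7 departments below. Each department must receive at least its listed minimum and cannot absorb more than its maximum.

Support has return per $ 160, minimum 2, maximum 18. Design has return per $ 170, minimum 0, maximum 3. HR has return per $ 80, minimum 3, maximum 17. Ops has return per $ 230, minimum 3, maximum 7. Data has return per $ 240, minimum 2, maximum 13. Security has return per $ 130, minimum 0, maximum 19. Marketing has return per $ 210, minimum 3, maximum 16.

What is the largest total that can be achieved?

5920

Meeting every minimum uses 2+0+3+3+2+0+3 = 13 $, leaving 15.
Rank by return per $: Data 240 > Ops 230 > Marketing 210 > Design 170 > Support 160 > Security 130 > HR 80.
Data: +11 to 13 (cap) ; 4 left.
Ops: +4 to 7 (cap) ; 0 left.
Total = 160×2 + 80×3 + 230×7 + 240×13 + 210×3 = 5920.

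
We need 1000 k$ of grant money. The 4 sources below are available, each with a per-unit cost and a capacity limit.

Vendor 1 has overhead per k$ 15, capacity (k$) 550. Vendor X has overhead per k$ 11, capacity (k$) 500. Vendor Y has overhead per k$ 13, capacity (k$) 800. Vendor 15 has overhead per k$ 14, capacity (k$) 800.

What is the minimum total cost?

Cheapest first:
Vendor X at 11: take all 500 k$ → 500 still needed.
Vendor Y (13): take the remaining 500 → done.
Vendor 15, Vendor 1: unused.
Cost = 500×11 + 500×13 = 12000.

12000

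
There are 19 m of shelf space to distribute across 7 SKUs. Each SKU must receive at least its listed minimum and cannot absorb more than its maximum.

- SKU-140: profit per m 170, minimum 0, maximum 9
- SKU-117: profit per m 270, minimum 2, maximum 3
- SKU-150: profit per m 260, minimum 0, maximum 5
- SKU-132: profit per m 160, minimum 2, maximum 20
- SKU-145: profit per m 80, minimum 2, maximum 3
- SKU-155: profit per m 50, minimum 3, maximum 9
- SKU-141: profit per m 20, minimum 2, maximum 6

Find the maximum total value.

3120

Meeting every minimum uses 0+2+0+2+2+3+2 = 11 m, leaving 8.
Order the SKUs by profit per m: SKU-117 270 > SKU-150 260 > SKU-140 170 > SKU-132 160 > SKU-145 80 > SKU-155 50 > SKU-141 20.
SKU-117 takes 1 more to reach its cap of 3 ; 7 left.
SKU-150 takes 5 more to reach its cap of 5 ; 2 left.
Only 2 left; SKU-140 takes them to reach 2.
Total = 170×2 + 270×3 + 260×5 + 160×2 + 80×2 + 50×3 + 20×2 = 3120.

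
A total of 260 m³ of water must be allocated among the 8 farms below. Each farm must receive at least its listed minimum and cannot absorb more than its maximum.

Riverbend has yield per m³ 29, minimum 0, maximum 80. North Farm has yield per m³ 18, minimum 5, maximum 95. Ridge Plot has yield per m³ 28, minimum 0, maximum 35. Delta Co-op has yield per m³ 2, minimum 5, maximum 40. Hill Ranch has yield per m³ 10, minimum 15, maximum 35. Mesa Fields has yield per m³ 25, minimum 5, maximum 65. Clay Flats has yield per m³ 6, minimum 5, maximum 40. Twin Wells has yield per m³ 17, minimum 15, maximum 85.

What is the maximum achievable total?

6090

Meeting every minimum uses 0+5+0+5+15+5+5+15 = 50 m³, leaving 210.
Rank by yield per m³: Riverbend 29 > Ridge Plot 28 > Mesa Fields 25 > North Farm 18 > Twin Wells 17 > Hill Ranch 10 > Clay Flats 6 > Delta Co-op 2.
Riverbend: +80 to 80 (cap) — 130 left.
Give Ridge Plot 35 more to hit its cap of 35 — 95 left.
Give Mesa Fields 60 more to hit its cap of 65 — 35 left.
Only 35 left; North Farm takes them to reach 40.
Total = 29×80 + 18×40 + 28×35 + 2×5 + 10×15 + 25×65 + 6×5 + 17×15 = 6090.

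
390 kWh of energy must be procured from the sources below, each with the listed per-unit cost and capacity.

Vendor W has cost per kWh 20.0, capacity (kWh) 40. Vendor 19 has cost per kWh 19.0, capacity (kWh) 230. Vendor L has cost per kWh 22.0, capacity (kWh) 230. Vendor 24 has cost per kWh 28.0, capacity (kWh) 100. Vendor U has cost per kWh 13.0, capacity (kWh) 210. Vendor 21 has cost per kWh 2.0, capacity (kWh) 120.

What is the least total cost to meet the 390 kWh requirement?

Fill from the cheapest source first.
Vendor 21 (2.0): use full 120 — 270 kWh to go.
Take 210 from Vendor U at 13.0 — need 60 more.
Vendor 19 (19.0): take the remaining 60 — done.
Vendor W, Vendor L, Vendor 24: unused.
Cost = 120×2.0 + 210×13.0 + 60×19.0 = 4110.

4110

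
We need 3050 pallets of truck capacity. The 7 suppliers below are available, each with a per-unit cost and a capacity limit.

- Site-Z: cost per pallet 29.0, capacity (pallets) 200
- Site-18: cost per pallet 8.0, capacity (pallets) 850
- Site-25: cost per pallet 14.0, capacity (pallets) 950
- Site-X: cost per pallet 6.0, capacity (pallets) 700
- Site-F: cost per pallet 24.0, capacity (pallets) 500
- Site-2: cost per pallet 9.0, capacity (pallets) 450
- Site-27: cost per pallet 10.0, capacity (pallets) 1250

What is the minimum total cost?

25550

Use suppliers in increasing cost order.
Site-X at 6.0: take all 700 pallets ; 2350 still needed.
Site-18 (8.0): use full 850 ; 1500 pallets to go.
Take 450 from Site-2 at 9.0 ; need 1050 more.
Site-27 (10.0): take the remaining 1050 ; done.
Site-25, Site-F, Site-Z: unused.
Cost = 700×6.0 + 850×8.0 + 450×9.0 + 1050×10.0 = 25550.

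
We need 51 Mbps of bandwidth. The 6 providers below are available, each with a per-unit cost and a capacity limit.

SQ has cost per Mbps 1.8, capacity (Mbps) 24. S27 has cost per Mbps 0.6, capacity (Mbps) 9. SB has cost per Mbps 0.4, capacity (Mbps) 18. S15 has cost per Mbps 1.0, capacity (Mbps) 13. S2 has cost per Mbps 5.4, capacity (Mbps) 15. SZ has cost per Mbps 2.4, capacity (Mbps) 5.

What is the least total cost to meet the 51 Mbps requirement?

Fill from the cheapest provider first.
SB at 0.4: take all 18 Mbps — 33 still needed.
S27 at 0.6: take all 9 Mbps — 24 still needed.
Take 13 from S15 at 1.0 — need 11 more.
SQ at 1.8: take 11 of its 24 — requirement met.
SZ, S2: unused.
Cost = 18×0.4 + 9×0.6 + 13×1.0 + 11×1.8 = 45.4.

45.4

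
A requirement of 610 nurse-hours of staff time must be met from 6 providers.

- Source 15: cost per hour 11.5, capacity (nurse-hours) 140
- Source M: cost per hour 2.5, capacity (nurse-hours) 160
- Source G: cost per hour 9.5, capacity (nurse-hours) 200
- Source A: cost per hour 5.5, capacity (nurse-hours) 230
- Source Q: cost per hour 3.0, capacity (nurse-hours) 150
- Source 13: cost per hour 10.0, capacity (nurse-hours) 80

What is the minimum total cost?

Fill from the cheapest provider first.
Source M at 2.5: take all 160 nurse-hours — 450 still needed.
Source Q (3.0): use full 150 — 300 nurse-hours to go.
Source A at 5.5: take all 230 nurse-hours — 70 still needed.
Take 70 from Source G at 9.5 to finish.
Source 13, Source 15: unused.
Cost = 160×2.5 + 150×3.0 + 230×5.5 + 70×9.5 = 2780.

2780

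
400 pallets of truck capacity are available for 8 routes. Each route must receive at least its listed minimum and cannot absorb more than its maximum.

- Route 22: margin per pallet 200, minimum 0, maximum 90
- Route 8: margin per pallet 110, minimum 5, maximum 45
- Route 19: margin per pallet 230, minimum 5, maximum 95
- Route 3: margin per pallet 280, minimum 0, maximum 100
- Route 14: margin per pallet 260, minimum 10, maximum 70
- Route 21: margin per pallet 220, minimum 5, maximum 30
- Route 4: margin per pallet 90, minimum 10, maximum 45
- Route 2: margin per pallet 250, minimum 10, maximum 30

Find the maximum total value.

Meeting every minimum uses 0+5+5+0+10+5+10+10 = 45 pallets, leaving 355.
Order the routes by margin per pallet: Route 3 280 > Route 14 260 > Route 2 250 > Route 19 230 > Route 21 220 > Route 22 200 > Route 8 110 > Route 4 90.
Route 3: +100 to 100 (cap) ; 255 left.
Route 14: +60 to 70 (cap) ; 195 left.
Route 2: +20 to 30 (cap) ; 175 left.
Give Route 19 90 more to hit its cap of 95 ; 85 left.
Give Route 21 25 more to hit its cap of 30 ; 60 left.
Only 60 left; Route 22 takes them to reach 60.
Total = 200×60 + 110×5 + 230×95 + 280×100 + 260×70 + 220×30 + 90×10 + 250×30 = 95600.

95600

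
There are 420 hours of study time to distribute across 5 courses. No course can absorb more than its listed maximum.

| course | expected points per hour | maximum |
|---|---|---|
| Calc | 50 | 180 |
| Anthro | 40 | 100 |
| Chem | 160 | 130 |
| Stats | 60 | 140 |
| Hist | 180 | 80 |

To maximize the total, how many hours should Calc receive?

70

Rank by expected points per hour: Hist 180 > Chem 160 > Stats 60 > Calc 50 > Anthro 40.
Hist: +80 to 80 (cap) ; 340 left.
Give Chem 130 to hit its cap of 130 ; 210 left.
Stats takes 140 to reach its cap of 140 ; 70 left.
Calc has room for 180 but only 70 remain, so it gets 70.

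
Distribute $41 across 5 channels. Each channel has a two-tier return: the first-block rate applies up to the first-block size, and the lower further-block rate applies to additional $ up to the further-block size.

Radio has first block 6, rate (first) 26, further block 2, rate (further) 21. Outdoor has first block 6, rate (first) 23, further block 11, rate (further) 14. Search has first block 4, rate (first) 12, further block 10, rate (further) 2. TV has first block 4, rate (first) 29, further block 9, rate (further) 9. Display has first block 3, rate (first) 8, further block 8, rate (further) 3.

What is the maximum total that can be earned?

Rank every tier by rate: TV/T1 29 > Radio/T1 26 > Outdoor/T1 23 > Radio/T2 21 > Outdoor/T2 14 > Search/T1 12 > TV/T2 9 > Display/T1 8 > Display/T2 3 > Search/T2 2.
Fill TV T1 block (4 at 29) — 37 left.
Radio/T1 (26): +6 — 31 left.
Outdoor T1 at 23: fill all 6 — 25 left.
Radio/T2 (21): +2 — 23 left.
Fill Outdoor T2 block (11 at 14) — 12 left.
Fill Search T1 block (4 at 12) — 8 left.
TV T2 at 9: only 8 left, fill 8.
Total = 29×4 + 26×6 + 23×6 + 21×2 + 14×11 + 12×4 + 9×8 = 726.

726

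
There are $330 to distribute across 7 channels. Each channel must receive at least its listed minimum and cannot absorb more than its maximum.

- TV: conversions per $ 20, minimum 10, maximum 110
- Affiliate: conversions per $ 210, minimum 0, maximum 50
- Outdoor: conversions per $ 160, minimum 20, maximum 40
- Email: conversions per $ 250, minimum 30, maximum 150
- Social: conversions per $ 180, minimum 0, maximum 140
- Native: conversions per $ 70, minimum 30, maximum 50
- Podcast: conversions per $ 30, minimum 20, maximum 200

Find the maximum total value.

63100

Meeting every minimum uses 10+0+20+30+0+30+20 = 110 $, leaving 220.
Highest conversions per $ first: Email 250 > Affiliate 210 > Social 180 > Outdoor 160 > Native 70 > Podcast 30 > TV 20.
Email: +120 to 150 (cap) ; 100 left.
Give Affiliate 50 more to hit its cap of 50 ; 50 left.
Social: +50 (room for 140) → 50. Pool exhausted.
Total = 20×10 + 210×50 + 160×20 + 250×150 + 180×50 + 70×30 + 30×20 = 63100.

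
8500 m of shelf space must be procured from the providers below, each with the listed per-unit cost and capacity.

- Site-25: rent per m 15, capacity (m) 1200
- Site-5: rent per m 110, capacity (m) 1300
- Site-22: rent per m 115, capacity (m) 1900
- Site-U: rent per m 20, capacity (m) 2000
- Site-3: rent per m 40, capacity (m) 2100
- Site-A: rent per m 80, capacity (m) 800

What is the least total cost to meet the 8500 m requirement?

Cheapest first:
Site-25 (15): use full 1200 — 7300 m to go.
Take 2000 from Site-U at 20 — need 5300 more.
Site-3 at 40: take all 2100 m — 3200 still needed.
Site-A at 80: take all 800 m — 2400 still needed.
Site-5 at 110: take all 1300 m — 1100 still needed.
Take 1100 from Site-22 at 115 to finish.
Cost = 1200×15 + 2000×20 + 2100×40 + 800×80 + 1300×110 + 1100×115 = 475500.

475500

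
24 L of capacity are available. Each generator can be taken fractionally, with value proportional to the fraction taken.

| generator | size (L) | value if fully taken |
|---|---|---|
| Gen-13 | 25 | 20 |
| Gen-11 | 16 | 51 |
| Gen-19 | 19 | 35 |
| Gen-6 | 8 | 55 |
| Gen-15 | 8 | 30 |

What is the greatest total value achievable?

110.5

Best value per unit of size first: Gen-6 55/8≈6.88, Gen-15 30/8≈3.75, Gen-11 51/16≈3.19, Gen-19 35/19≈1.84, Gen-13 20/25≈0.8.
All 8 L of Gen-6 fit (value 55) ; 16 remain.
Gen-15: take in full, 8 L for value 30 ; 8 left.
8 L left: a 8/16 share of Gen-11 gives 51×8/16 = 25.5.
Total value = 110.5.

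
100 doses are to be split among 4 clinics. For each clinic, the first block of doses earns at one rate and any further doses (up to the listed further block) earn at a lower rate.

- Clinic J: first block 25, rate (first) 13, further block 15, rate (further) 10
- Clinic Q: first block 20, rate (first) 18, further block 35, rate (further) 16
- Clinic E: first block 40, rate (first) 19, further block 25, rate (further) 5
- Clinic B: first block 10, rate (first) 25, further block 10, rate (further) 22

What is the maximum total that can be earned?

1910

Order all 8 blocks by rate: Clinic B/first 25 > Clinic B/second 22 > Clinic E/first 19 > Clinic Q/first 18 > Clinic Q/second 16 > Clinic J/first 13 > Clinic J/second 10 > Clinic E/second 5.
Clinic B first at 25: fill all 10 — 90 left.
Fill Clinic B second block (10 at 22) — 80 left.
Clinic E first at 19: fill all 40 — 40 left.
Clinic Q/first (18): +20 — 20 left.
20 remain; put them into Clinic Q second at 16.
Total = 25×10 + 22×10 + 19×40 + 18×20 + 16×20 = 1910.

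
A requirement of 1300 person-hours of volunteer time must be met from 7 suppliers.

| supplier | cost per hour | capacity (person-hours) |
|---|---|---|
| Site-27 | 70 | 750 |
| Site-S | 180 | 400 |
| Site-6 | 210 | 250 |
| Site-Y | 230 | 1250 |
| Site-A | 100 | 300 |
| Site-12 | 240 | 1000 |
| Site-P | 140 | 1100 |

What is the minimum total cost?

117500

Use suppliers in increasing cost order.
Site-27 at 70: take all 750 person-hours ; 550 still needed.
Site-A at 100: take all 300 person-hours ; 250 still needed.
Site-P at 140: take 250 of its 1100 ; requirement met.
Site-S, Site-6, Site-Y, Site-12: unused.
Cost = 750×70 + 300×100 + 250×140 = 117500.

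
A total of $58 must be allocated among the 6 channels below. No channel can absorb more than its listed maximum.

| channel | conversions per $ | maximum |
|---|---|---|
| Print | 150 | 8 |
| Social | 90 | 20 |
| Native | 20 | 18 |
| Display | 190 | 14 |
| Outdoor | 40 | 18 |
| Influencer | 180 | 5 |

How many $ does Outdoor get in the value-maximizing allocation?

Highest conversions per $ first: Display 190 > Influencer 180 > Print 150 > Social 90 > Outdoor 40 > Native 20.
Display takes 14 to reach its cap of 14 ; 44 left.
Influencer: +5 to 5 (cap) ; 39 left.
Print: +8 to 8 (cap) ; 31 left.
Social: +20 to 20 (cap) ; 11 left.
Outdoor has room for 18 but only 11 remain, so it gets 11.

11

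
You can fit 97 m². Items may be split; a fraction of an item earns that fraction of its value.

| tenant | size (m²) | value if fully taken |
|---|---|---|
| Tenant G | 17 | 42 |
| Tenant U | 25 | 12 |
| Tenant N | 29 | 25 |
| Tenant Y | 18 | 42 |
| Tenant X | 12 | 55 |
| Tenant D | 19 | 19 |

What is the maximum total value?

183.96

Best value per unit of size first: Tenant X 55/12≈4.58, Tenant G 42/17≈2.47, Tenant Y 42/18≈2.33, Tenant D 19/19≈1, Tenant N 25/29≈0.862, Tenant U 12/25≈0.48.
All 12 m² of Tenant X fit (value 55) ; 85 remain.
Take all of Tenant G (17 m², value 42) ; 68 m² left.
All 18 m² of Tenant Y fit (value 42) ; 50 remain.
Take all of Tenant D (19 m², value 19) ; 31 m² left.
Tenant N: take in full, 29 m² for value 25 ; 2 left.
Fill the last 2 m² with part of Tenant U: 2/25 of it earns 0.96.
Total value = 183.96.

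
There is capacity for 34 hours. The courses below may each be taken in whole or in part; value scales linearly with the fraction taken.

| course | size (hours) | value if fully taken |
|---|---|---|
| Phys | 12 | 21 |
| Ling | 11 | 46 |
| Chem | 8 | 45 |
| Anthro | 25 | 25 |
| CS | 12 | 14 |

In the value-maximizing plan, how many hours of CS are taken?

Best value per unit of size first: Chem 45/8≈5.62, Ling 46/11≈4.18, Phys 21/12≈1.75, CS 14/12≈1.17, Anthro 25/25≈1.
Chem: take in full, 8 hours for value 45 → 26 left.
Take all of Ling (11 hours, value 46) → 15 hours left.
Take all of Phys (12 hours, value 21) → 3 hours left.
Only 3 hours remain; take 3/12 of CS for value 14×3/12 = 3.5.

3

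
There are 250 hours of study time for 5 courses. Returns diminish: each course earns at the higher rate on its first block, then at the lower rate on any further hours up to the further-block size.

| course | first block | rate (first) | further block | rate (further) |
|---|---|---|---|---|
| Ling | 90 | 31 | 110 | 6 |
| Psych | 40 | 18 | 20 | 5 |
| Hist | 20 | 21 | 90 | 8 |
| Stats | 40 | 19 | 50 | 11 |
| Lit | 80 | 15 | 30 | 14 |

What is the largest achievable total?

Order all 10 blocks by rate: Ling/tier1 31 > Hist/tier1 21 > Stats/tier1 19 > Psych/tier1 18 > Lit/tier1 15 > Lit/tier2 14 > Stats/tier2 11 > Hist/tier2 8 > Ling/tier2 6 > Psych/tier2 5.
Ling tier1 at 31: fill all 90 — 160 left.
Fill Hist tier1 block (20 at 21) — 140 left.
Fill Stats tier1 block (40 at 19) — 100 left.
Psych/tier1 (18): +40 — 60 left.
Lit tier1 at 15: only 60 left, fill 60.
Total = 31×90 + 21×20 + 19×40 + 18×40 + 15×60 = 5590.

5590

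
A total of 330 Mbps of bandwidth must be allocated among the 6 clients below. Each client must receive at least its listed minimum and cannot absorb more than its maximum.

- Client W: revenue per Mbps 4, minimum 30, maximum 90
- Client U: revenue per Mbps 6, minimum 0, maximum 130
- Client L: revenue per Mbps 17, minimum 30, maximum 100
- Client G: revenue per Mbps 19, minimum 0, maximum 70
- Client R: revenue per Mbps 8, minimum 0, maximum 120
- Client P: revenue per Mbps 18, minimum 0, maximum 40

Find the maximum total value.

4590

Meeting every minimum uses 30+0+30+0+0+0 = 60 Mbps, leaving 270.
Order the clients by revenue per Mbps: Client G 19 > Client P 18 > Client L 17 > Client R 8 > Client U 6 > Client W 4.
Give Client G 70 more to hit its cap of 70 → 200 left.
Client P: +40 to 40 (cap) → 160 left.
Client L: +70 to 100 (cap) → 90 left.
Client R has room for 120 more but only 90 remain, so it gets 90.
Total = 4×30 + 17×100 + 19×70 + 8×90 + 18×40 = 4590.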